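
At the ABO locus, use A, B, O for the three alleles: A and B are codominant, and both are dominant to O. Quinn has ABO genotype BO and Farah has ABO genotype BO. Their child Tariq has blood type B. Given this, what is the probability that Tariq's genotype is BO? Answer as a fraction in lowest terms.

Cross BO × BO → 1/4 BB, 1/2 BO, 1/4 OO.
Type-B genotypes among offspring: BB (1/4), BO (1/2); total 3/4.
P(BO | type B) = (1/2) / (3/4) = 2/3.

2/3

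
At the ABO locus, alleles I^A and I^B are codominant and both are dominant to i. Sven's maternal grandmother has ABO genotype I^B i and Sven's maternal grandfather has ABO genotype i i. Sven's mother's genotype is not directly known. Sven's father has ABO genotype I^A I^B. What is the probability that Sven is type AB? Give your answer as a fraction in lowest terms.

1/8

Sven's mother's ABO genotype from I^B i × i i: 1/2 I^B i, 1/2 i i.
Crossing each possibility with the father I^A I^B and summing P(type AB): 1/2·1/4 + 1/2·0 = 1/8.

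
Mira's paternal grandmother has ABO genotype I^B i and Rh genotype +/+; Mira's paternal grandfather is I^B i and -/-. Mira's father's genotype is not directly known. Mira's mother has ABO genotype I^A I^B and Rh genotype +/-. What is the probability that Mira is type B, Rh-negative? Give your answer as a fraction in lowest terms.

Mira's father's ABO genotype from I^B i × I^B i: 1/4 I^B I^B, 1/2 I^B i, 1/4 i i.
Crossing each possibility with the mother I^A I^B and summing P(type B): 1/4·1/2 + 1/2·1/2 + 1/4·1/2 = 1/2.
Similarly for Rh via the father's Rh distribution: P(Rh-) = 1/4.
Independent loci: 1/2 × 1/4 = 1/8.

1/8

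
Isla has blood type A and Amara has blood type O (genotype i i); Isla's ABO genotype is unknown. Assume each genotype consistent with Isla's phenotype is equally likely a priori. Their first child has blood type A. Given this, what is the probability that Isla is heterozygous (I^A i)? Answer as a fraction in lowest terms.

1/3

Possible genotypes: Isla ∈ {I^A I^A, I^A i}; Amara ∈ {i i}.
Weight each parental genotype pair by prior × P(type-A child):
  I^A I^A × i i: posterior weight 2/3.
  I^A i × i i: posterior weight 1/3.
Sum the posterior weight over pairs where Isla is I^A i: 1/3.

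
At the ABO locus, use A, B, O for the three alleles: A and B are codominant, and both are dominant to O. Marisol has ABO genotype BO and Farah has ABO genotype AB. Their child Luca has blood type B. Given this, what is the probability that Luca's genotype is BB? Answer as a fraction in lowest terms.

1/2

Cross BO × AB → 1/4 AB, 1/4 AO, 1/4 BB, 1/4 BO.
Type-B genotypes among offspring: BB (1/4), BO (1/4); total 1/2.
P(BB | type B) = (1/4) / (1/2) = 1/2.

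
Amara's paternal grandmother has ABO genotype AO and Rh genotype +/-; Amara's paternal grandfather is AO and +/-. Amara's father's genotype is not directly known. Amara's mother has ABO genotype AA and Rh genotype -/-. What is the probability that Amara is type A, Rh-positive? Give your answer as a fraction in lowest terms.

Amara's father's ABO genotype from AO × AO: 1/4 AA, 1/2 AO, 1/4 OO.
Crossing each possibility with the mother AA and summing P(type A): 1/4·1 + 1/2·1 + 1/4·1 = 1.
Similarly for Rh via the father's Rh distribution: P(Rh+) = 1/2.
Independent loci: 1 × 1/2 = 1/2.

1/2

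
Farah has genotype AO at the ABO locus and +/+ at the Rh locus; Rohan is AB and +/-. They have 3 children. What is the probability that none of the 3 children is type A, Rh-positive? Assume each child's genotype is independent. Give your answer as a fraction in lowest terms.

1/8

ABO cross AO × AB → 1/2 A, 1/4 B, 1/4 AB.
Rh cross +/+ × +/- → 1 Rh+; so P(type A, Rh-positive) = 1/2 × 1 = 1/2 per child.
P(not type A, Rh-positive) = 1/2 for one child; (1/2)^3 = 1/8.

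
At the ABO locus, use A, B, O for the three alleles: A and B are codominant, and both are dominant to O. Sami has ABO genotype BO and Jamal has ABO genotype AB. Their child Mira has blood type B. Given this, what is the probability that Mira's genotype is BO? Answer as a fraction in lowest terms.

1/2

Cross BO × AB → 1/4 AB, 1/4 AO, 1/4 BB, 1/4 BO.
Type-B genotypes among offspring: BB (1/4), BO (1/4); total 1/2.
P(BO | type B) = (1/4) / (1/2) = 1/2.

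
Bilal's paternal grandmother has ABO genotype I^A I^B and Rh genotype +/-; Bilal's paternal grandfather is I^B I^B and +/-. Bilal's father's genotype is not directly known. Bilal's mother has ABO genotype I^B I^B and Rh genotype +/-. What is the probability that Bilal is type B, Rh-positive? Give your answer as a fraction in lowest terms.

9/16

Bilal's father's ABO genotype from I^A I^B × I^B I^B: 1/2 I^A I^B, 1/2 I^B I^B.
Crossing each possibility with the mother I^B I^B and summing P(type B): 1/2·1/2 + 1/2·1 = 3/4.
Similarly for Rh via the father's Rh distribution: P(Rh+) = 3/4.
Independent loci: 3/4 × 3/4 = 9/16.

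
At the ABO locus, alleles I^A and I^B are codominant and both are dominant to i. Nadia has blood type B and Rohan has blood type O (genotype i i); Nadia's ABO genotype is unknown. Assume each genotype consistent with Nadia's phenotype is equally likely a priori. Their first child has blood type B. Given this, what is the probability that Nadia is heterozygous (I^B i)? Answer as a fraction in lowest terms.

1/3

Possible genotypes: Nadia ∈ {I^B I^B, I^B i}; Rohan ∈ {i i}.
Weight each parental genotype pair by prior × P(type-B child):
  I^B I^B × i i: posterior weight 2/3.
  I^B i × i i: posterior weight 1/3.
Sum the posterior weight over pairs where Nadia is I^B i: 1/3.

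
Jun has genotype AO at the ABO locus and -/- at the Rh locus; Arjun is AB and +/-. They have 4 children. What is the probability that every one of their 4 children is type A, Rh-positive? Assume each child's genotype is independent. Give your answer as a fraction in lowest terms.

1/256

ABO cross AO × AB → 1/2 A, 1/4 B, 1/4 AB.
Rh cross -/- × +/- → 1/2 Rh+, 1/2 Rh-; so P(type A, Rh-positive) = 1/2 × 1/2 = 1/4 per child.
All 4 independent: (1/4)^4 = 1/256.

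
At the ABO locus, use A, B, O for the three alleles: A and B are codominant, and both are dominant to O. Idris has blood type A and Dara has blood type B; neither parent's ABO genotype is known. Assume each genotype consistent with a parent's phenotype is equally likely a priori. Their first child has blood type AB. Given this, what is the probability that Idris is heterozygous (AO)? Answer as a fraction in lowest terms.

1/3

Possible genotypes: Idris ∈ {AA, AO}; Dara ∈ {BB, BO}.
Weight each parental genotype pair by prior × P(type-AB child):
  AA × BB: posterior weight 4/9.
  AA × BO: posterior weight 2/9.
  AO × BB: posterior weight 2/9.
  AO × BO: posterior weight 1/9.
Sum the posterior weight over pairs where Idris is AO: 1/3.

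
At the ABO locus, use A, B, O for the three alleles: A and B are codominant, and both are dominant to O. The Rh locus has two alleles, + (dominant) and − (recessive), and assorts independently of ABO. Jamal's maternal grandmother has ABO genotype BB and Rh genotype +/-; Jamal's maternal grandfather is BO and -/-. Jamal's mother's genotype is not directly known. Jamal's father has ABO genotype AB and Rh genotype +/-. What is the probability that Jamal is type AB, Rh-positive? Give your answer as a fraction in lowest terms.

15/64

Jamal's mother's ABO genotype from BB × BO: 1/2 BB, 1/2 BO.
Crossing each possibility with the father AB and summing P(type AB): 1/2·1/2 + 1/2·1/4 = 3/8.
Similarly for Rh via the mother's Rh distribution: P(Rh+) = 5/8.
Independent loci: 3/8 × 5/8 = 15/64.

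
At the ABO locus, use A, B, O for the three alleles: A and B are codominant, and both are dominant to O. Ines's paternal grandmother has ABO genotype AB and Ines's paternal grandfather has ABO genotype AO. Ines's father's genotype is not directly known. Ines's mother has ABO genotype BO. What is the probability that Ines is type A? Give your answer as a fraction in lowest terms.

Ines's father's ABO genotype from AB × AO: 1/4 AA, 1/4 AB, 1/4 AO, 1/4 BO.
Crossing each possibility with the mother BO and summing P(type A): 1/4·1/2 + 1/4·1/4 + 1/4·1/4 + 1/4·0 = 1/4.

1/4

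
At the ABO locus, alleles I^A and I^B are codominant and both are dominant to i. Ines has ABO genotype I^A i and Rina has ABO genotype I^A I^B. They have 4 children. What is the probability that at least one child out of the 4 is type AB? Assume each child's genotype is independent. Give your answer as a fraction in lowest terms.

ABO cross I^A i × I^A I^B → 1/2 A, 1/4 B, 1/4 AB.
So P(type AB) = 1/4 per child.
P(none) = (3/4)^4 = 81/256; P(at least one) = 1 − 81/256 = 175/256.

175/256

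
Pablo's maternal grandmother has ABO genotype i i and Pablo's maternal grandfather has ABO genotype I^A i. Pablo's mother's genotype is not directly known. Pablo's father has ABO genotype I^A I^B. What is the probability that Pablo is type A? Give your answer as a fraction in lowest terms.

Pablo's mother's ABO genotype from i i × I^A i: 1/2 I^A i, 1/2 i i.
Crossing each possibility with the father I^A I^B and summing P(type A): 1/2·1/2 + 1/2·1/2 = 1/2.

1/2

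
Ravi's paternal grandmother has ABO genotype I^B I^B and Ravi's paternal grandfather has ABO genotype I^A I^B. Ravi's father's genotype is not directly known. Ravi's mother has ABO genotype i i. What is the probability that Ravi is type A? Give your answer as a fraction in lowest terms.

1/4

Ravi's father's ABO genotype from I^B I^B × I^A I^B: 1/2 I^A I^B, 1/2 I^B I^B.
Crossing each possibility with the mother i i and summing P(type A): 1/2·1/2 + 1/2·0 = 1/4.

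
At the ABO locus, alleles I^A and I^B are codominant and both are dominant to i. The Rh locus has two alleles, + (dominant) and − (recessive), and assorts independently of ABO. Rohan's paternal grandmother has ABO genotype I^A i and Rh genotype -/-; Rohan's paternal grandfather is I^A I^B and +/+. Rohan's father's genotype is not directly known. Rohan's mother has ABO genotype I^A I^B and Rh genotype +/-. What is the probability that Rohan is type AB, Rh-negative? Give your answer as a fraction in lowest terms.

Rohan's father's ABO genotype from I^A i × I^A I^B: 1/4 I^A I^A, 1/4 I^A I^B, 1/4 I^A i, 1/4 I^B i.
Crossing each possibility with the mother I^A I^B and summing P(type AB): 1/4·1/2 + 1/4·1/2 + 1/4·1/4 + 1/4·1/4 = 3/8.
Similarly for Rh via the father's Rh distribution: P(Rh-) = 1/4.
Independent loci: 3/8 × 1/4 = 3/32.

3/32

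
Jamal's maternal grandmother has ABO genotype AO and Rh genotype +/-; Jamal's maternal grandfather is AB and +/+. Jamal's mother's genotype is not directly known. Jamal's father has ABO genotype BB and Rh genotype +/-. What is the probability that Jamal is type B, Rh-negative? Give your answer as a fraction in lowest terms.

Jamal's mother's ABO genotype from AO × AB: 1/4 AA, 1/4 AB, 1/4 AO, 1/4 BO.
Crossing each possibility with the father BB and summing P(type B): 1/4·0 + 1/4·1/2 + 1/4·1/2 + 1/4·1 = 1/2.
Similarly for Rh via the mother's Rh distribution: P(Rh-) = 1/8.
Independent loci: 1/2 × 1/8 = 1/16.

1/16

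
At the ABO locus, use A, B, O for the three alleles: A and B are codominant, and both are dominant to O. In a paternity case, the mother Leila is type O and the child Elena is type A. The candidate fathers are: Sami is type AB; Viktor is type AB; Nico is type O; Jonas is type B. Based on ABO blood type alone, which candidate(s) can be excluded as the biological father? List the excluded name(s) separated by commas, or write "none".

Nico, Jonas

A candidate is excluded only if no genotype consistent with his phenotype could produce a type A child with a type O mother.
Nico (type O): no genotype consistent with that phenotype can produce a type-A child with a type-O mother.
Jonas (type B): no genotype consistent with that phenotype can produce a type-A child with a type-O mother.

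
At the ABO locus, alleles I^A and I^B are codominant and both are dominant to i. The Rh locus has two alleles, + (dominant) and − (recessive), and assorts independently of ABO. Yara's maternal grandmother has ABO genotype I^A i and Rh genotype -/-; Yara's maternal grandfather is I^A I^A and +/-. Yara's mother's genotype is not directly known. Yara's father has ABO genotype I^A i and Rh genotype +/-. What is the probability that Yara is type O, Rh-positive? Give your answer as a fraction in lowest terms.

Yara's mother's ABO genotype from I^A i × I^A I^A: 1/2 I^A I^A, 1/2 I^A i.
Crossing each possibility with the father I^A i and summing P(type O): 1/2·0 + 1/2·1/4 = 1/8.
Similarly for Rh via the mother's Rh distribution: P(Rh+) = 5/8.
Independent loci: 1/8 × 5/8 = 5/64.

5/64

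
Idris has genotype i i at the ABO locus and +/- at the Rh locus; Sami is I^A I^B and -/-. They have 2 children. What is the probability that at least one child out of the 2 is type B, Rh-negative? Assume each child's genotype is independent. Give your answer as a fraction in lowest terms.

ABO cross i i × I^A I^B → 1/2 A, 1/2 B.
Rh cross +/- × -/- → 1/2 Rh+, 1/2 Rh-; so P(type B, Rh-negative) = 1/2 × 1/2 = 1/4 per child.
P(none) = (3/4)^2 = 9/16; P(at least one) = 1 − 9/16 = 7/16.

7/16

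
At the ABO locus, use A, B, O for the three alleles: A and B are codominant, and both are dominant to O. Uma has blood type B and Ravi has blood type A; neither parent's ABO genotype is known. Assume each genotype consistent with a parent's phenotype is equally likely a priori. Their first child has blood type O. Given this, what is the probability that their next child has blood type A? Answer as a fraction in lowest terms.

1/4

Possible genotypes: Uma ∈ {BB, BO}; Ravi ∈ {AA, AO}.
Weight each parental genotype pair by prior × P(type-O child):
  BO × AO: posterior weight 1; P(next child type A) = 1/4.
Weighted sum = 1/4.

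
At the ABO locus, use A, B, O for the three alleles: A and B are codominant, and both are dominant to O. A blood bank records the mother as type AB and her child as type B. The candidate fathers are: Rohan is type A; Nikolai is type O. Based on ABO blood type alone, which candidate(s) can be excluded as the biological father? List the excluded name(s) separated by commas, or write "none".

A candidate is excluded only if no genotype consistent with his phenotype could produce a type B child with a type AB mother.
Every candidate has at least one consistent genotype combination, so none can be excluded.

none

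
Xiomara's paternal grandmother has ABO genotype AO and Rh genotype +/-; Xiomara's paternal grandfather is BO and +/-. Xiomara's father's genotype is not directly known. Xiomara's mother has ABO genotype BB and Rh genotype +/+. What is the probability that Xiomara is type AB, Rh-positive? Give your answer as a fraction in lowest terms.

1/4

Xiomara's father's ABO genotype from AO × BO: 1/4 AB, 1/4 AO, 1/4 BO, 1/4 OO.
Crossing each possibility with the mother BB and summing P(type AB): 1/4·1/2 + 1/4·1/2 + 1/4·0 + 1/4·0 = 1/4.
Similarly for Rh via the father's Rh distribution: P(Rh+) = 1.
Independent loci: 1/4 × 1 = 1/4.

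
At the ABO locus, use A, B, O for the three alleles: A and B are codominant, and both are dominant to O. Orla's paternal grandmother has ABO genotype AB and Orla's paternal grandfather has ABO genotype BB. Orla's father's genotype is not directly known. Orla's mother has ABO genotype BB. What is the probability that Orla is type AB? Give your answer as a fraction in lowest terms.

Orla's father's ABO genotype from AB × BB: 1/2 AB, 1/2 BB.
Crossing each possibility with the mother BB and summing P(type AB): 1/2·1/2 + 1/2·0 = 1/4.

1/4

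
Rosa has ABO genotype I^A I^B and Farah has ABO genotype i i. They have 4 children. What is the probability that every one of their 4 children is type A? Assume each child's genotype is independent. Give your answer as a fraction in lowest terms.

1/16

ABO cross I^A I^B × i i → 1/2 A, 1/2 B.
So P(type A) = 1/2 per child.
All 4 independent: (1/2)^4 = 1/16.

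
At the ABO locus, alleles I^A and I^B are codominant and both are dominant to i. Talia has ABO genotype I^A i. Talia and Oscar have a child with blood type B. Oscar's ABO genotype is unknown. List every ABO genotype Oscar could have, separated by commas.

I^A I^B, I^B I^B, I^B i

For each candidate genotype of Oscar, check whether crossing it with I^A i can produce every observed child phenotype.
  I^A I^A → possible child types {A} ✗
  I^A I^B → possible child types {A, B, AB} ✓
  I^A i → possible child types {O, A} ✗
  I^B I^B → possible child types {B, AB} ✓
  I^B i → possible child types {O, A, B, AB} ✓
  i i → possible child types {O, A} ✗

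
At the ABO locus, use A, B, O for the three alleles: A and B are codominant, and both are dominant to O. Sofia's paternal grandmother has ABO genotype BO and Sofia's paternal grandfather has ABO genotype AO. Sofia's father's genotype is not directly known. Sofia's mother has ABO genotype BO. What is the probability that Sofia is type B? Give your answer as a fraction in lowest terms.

Sofia's father's ABO genotype from BO × AO: 1/4 AB, 1/4 AO, 1/4 BO, 1/4 OO.
Crossing each possibility with the mother BO and summing P(type B): 1/4·1/2 + 1/4·1/4 + 1/4·3/4 + 1/4·1/2 = 1/2.

1/2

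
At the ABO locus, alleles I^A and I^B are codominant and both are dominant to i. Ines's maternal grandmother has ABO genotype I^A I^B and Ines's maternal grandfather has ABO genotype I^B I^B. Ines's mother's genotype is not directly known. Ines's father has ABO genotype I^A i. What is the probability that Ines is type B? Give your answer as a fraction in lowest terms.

Ines's mother's ABO genotype from I^A I^B × I^B I^B: 1/2 I^A I^B, 1/2 I^B I^B.
Crossing each possibility with the father I^A i and summing P(type B): 1/2·1/4 + 1/2·1/2 = 3/8.

3/8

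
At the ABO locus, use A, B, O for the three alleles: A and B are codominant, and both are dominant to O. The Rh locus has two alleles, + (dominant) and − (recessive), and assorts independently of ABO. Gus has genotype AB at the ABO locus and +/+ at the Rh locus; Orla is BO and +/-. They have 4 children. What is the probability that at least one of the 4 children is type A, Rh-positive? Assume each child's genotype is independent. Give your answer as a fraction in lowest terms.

ABO cross AB × BO → 1/4 A, 1/2 B, 1/4 AB.
Rh cross +/+ × +/- → 1 Rh+; so P(type A, Rh-positive) = 1/4 × 1 = 1/4 per child.
P(none) = (3/4)^4 = 81/256; P(at least one) = 1 − 81/256 = 175/256.

175/256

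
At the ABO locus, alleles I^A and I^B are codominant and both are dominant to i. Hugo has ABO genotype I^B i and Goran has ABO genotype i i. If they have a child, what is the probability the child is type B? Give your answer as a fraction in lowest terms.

1/2

ABO cross I^B i × i i → offspring phenotypes: 1/2 O, 1/2 B.
So P(type B) = 1/2.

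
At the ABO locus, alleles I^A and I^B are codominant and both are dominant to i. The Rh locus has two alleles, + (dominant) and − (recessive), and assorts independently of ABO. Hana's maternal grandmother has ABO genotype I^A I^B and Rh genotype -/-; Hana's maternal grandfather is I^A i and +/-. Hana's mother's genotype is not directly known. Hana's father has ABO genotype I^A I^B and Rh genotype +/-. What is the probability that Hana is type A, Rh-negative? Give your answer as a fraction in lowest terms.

9/64

Hana's mother's ABO genotype from I^A I^B × I^A i: 1/4 I^A I^A, 1/4 I^A I^B, 1/4 I^A i, 1/4 I^B i.
Crossing each possibility with the father I^A I^B and summing P(type A): 1/4·1/2 + 1/4·1/4 + 1/4·1/2 + 1/4·1/4 = 3/8.
Similarly for Rh via the mother's Rh distribution: P(Rh-) = 3/8.
Independent loci: 3/8 × 3/8 = 9/64.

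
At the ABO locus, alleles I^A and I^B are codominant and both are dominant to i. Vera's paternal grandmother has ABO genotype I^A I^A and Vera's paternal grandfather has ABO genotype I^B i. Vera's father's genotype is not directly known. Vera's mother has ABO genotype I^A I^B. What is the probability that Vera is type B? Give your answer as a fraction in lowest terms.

Vera's father's ABO genotype from I^A I^A × I^B i: 1/2 I^A I^B, 1/2 I^A i.
Crossing each possibility with the mother I^A I^B and summing P(type B): 1/2·1/4 + 1/2·1/4 = 1/4.

1/4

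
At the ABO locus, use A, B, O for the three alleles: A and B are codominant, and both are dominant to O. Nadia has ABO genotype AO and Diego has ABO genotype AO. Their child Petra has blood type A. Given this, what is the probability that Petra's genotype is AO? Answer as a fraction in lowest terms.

2/3

Cross AO × AO → 1/4 AA, 1/2 AO, 1/4 OO.
Type-A genotypes among offspring: AA (1/4), AO (1/2); total 3/4.
P(AO | type A) = (1/2) / (3/4) = 2/3.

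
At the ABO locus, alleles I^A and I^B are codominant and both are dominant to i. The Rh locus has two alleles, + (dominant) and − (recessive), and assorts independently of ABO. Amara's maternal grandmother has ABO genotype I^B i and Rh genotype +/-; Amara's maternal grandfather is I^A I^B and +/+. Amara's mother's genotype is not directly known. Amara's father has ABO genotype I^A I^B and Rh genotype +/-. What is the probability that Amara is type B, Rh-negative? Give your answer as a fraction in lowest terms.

3/64

Amara's mother's ABO genotype from I^B i × I^A I^B: 1/4 I^A I^B, 1/4 I^A i, 1/4 I^B I^B, 1/4 I^B i.
Crossing each possibility with the father I^A I^B and summing P(type B): 1/4·1/4 + 1/4·1/4 + 1/4·1/2 + 1/4·1/2 = 3/8.
Similarly for Rh via the mother's Rh distribution: P(Rh-) = 1/8.
Independent loci: 3/8 × 1/8 = 3/64.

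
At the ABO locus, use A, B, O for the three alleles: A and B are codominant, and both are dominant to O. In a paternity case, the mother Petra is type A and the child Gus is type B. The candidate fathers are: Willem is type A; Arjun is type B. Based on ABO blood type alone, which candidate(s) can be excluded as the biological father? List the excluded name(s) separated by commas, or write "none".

A candidate is excluded only if no genotype consistent with his phenotype could produce a type B child with a type A mother.
Willem (type A): no genotype consistent with that phenotype can produce a type-B child with a type-A mother.

Willem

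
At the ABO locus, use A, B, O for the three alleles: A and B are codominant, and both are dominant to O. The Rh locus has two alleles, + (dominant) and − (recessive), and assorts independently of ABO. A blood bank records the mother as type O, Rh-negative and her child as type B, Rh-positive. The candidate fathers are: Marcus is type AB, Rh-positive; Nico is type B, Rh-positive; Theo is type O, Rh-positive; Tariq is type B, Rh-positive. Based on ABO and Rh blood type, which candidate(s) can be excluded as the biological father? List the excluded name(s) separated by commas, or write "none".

Theo

A candidate is excluded only if no genotype consistent with his phenotype could produce a type B, Rh-positive child with a type O, Rh-negative mother.
Theo (type O, Rh+): no genotype consistent with that phenotype can produce a type-B Rh+ child with a type-O mother.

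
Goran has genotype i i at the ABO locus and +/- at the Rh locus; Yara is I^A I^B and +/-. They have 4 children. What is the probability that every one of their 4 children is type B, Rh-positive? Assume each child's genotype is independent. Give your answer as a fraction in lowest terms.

81/4096

ABO cross i i × I^A I^B → 1/2 A, 1/2 B.
Rh cross +/- × +/- → 3/4 Rh+, 1/4 Rh-; so P(type B, Rh-positive) = 1/2 × 3/4 = 3/8 per child.
All 4 independent: (3/8)^4 = 81/4096.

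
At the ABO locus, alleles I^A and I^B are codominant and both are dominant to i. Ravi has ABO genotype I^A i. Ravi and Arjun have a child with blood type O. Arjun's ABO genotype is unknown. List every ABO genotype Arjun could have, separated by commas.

I^A i, I^B i, i i

For each candidate genotype of Arjun, check whether crossing it with I^A i can produce every observed child phenotype.
  I^A I^A → possible child types {A} ✗
  I^A I^B → possible child types {A, B, AB} ✗
  I^A i → possible child types {O, A} ✓
  I^B I^B → possible child types {B, AB} ✗
  I^B i → possible child types {O, A, B, AB} ✓
  i i → possible child types {O, A} ✓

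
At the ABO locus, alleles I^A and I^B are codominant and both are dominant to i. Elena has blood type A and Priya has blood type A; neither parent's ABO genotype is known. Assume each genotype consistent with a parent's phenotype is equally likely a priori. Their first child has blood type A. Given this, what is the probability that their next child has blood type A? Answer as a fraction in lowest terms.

Possible genotypes: Elena ∈ {I^A I^A, I^A i}; Priya ∈ {I^A I^A, I^A i}.
Weight each parental genotype pair by prior × P(type-A child):
  I^A I^A × I^A I^A: posterior weight 4/15; P(next child type A) = 1.
  I^A I^A × I^A i: posterior weight 4/15; P(next child type A) = 1.
  I^A i × I^A I^A: posterior weight 4/15; P(next child type A) = 1.
  I^A i × I^A i: posterior weight 1/5; P(next child type A) = 3/4.
Weighted sum = 19/20.

19/20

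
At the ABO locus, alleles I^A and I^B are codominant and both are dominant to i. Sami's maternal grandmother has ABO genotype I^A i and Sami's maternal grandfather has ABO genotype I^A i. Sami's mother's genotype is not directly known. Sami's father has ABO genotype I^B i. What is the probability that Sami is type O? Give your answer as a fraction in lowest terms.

Sami's mother's ABO genotype from I^A i × I^A i: 1/4 I^A I^A, 1/2 I^A i, 1/4 i i.
Crossing each possibility with the father I^B i and summing P(type O): 1/4·0 + 1/2·1/4 + 1/4·1/2 = 1/4.

1/4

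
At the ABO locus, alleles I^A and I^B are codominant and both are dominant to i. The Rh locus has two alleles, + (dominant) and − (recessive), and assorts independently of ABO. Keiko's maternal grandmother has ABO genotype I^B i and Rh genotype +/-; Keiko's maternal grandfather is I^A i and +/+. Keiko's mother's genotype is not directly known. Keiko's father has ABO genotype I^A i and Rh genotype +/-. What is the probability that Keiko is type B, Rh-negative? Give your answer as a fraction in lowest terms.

Keiko's mother's ABO genotype from I^B i × I^A i: 1/4 I^A I^B, 1/4 I^A i, 1/4 I^B i, 1/4 i i.
Crossing each possibility with the father I^A i and summing P(type B): 1/4·1/4 + 1/4·0 + 1/4·1/4 + 1/4·0 = 1/8.
Similarly for Rh via the mother's Rh distribution: P(Rh-) = 1/8.
Independent loci: 1/8 × 1/8 = 1/64.

1/64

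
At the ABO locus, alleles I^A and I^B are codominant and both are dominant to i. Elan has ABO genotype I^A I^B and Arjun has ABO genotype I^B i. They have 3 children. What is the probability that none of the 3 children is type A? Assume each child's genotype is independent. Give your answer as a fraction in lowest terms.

ABO cross I^A I^B × I^B i → 1/4 A, 1/2 B, 1/4 AB.
So P(type A) = 1/4 per child.
P(not type A) = 3/4 for one child; (3/4)^3 = 27/64.

27/64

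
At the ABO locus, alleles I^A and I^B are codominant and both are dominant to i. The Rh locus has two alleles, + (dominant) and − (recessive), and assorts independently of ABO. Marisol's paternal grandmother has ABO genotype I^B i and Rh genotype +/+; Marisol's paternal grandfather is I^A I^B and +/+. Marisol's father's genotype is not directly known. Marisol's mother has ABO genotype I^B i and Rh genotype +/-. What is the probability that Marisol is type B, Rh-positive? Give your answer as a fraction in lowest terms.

5/8

Marisol's father's ABO genotype from I^B i × I^A I^B: 1/4 I^A I^B, 1/4 I^A i, 1/4 I^B I^B, 1/4 I^B i.
Crossing each possibility with the mother I^B i and summing P(type B): 1/4·1/2 + 1/4·1/4 + 1/4·1 + 1/4·3/4 = 5/8.
Similarly for Rh via the father's Rh distribution: P(Rh+) = 1.
Independent loci: 5/8 × 1 = 5/8.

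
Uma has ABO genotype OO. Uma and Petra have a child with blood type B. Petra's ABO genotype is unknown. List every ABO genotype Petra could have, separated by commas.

AB, BB, BO

For each candidate genotype of Petra, check whether crossing it with OO can produce every observed child phenotype.
  AA → possible child types {A} ✗
  AB → possible child types {A, B} ✓
  AO → possible child types {O, A} ✗
  BB → possible child types {B} ✓
  BO → possible child types {O, B} ✓
  OO → possible child types {O} ✗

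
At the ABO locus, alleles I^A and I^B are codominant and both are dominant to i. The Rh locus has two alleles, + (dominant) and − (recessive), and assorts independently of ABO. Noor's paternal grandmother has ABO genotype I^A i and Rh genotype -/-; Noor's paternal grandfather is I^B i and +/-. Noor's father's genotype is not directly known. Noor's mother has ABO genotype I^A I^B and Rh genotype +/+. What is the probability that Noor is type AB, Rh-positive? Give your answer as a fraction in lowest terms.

Noor's father's ABO genotype from I^A i × I^B i: 1/4 I^A I^B, 1/4 I^A i, 1/4 I^B i, 1/4 i i.
Crossing each possibility with the mother I^A I^B and summing P(type AB): 1/4·1/2 + 1/4·1/4 + 1/4·1/4 + 1/4·0 = 1/4.
Similarly for Rh via the father's Rh distribution: P(Rh+) = 1.
Independent loci: 1/4 × 1 = 1/4.

1/4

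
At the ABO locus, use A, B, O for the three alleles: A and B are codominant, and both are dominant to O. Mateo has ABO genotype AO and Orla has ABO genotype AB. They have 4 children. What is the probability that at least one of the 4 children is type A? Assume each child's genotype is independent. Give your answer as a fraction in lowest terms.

15/16

ABO cross AO × AB → 1/2 A, 1/4 B, 1/4 AB.
So P(type A) = 1/2 per child.
P(none) = (1/2)^4 = 1/16; P(at least one) = 1 − 1/16 = 15/16.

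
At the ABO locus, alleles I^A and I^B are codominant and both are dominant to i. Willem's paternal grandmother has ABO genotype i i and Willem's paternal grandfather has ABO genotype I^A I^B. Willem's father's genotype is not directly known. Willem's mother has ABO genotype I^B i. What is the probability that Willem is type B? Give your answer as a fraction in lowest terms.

Willem's father's ABO genotype from i i × I^A I^B: 1/2 I^A i, 1/2 I^B i.
Crossing each possibility with the mother I^B i and summing P(type B): 1/2·1/4 + 1/2·3/4 = 1/2.

1/2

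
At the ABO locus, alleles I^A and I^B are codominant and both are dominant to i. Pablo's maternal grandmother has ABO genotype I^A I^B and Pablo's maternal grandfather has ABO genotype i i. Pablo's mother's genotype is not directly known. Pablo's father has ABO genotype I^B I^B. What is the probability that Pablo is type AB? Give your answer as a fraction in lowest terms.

Pablo's mother's ABO genotype from I^A I^B × i i: 1/2 I^A i, 1/2 I^B i.
Crossing each possibility with the father I^B I^B and summing P(type AB): 1/2·1/2 + 1/2·0 = 1/4.

1/4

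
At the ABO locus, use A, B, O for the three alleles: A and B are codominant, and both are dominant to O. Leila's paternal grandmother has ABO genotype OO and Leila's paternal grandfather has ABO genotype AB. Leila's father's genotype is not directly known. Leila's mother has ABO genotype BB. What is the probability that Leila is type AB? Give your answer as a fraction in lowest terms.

1/4

Leila's father's ABO genotype from OO × AB: 1/2 AO, 1/2 BO.
Crossing each possibility with the mother BB and summing P(type AB): 1/2·1/2 + 1/2·0 = 1/4.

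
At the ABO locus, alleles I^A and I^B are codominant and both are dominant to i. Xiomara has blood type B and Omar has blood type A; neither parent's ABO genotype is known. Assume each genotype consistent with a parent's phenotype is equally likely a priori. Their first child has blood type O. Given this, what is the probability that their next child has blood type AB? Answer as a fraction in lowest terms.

1/4

Possible genotypes: Xiomara ∈ {I^B I^B, I^B i}; Omar ∈ {I^A I^A, I^A i}.
Weight each parental genotype pair by prior × P(type-O child):
  I^B i × I^A i: posterior weight 1; P(next child type AB) = 1/4.
Weighted sum = 1/4.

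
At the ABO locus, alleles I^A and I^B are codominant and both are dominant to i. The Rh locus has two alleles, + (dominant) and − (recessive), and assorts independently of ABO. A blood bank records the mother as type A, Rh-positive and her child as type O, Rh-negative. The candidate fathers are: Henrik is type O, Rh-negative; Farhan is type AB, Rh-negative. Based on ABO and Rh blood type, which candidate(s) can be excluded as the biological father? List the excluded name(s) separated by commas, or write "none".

Farhan

A candidate is excluded only if no genotype consistent with his phenotype could produce a type O, Rh-negative child with a type A, Rh-positive mother.
Farhan (type AB, Rh-): no genotype consistent with that phenotype can produce a type-O Rh- child with a type-A mother.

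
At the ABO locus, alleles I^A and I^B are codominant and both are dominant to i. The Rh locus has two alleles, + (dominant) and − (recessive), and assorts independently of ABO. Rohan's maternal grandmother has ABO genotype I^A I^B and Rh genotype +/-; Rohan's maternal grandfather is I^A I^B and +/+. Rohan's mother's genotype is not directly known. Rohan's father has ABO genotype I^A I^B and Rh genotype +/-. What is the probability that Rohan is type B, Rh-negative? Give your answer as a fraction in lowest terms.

1/32

Rohan's mother's ABO genotype from I^A I^B × I^A I^B: 1/4 I^A I^A, 1/2 I^A I^B, 1/4 I^B I^B.
Crossing each possibility with the father I^A I^B and summing P(type B): 1/4·0 + 1/2·1/4 + 1/4·1/2 = 1/4.
Similarly for Rh via the mother's Rh distribution: P(Rh-) = 1/8.
Independent loci: 1/4 × 1/8 = 1/32.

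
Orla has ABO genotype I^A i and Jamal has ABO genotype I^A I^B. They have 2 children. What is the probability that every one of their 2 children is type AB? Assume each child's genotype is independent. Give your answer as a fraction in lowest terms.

ABO cross I^A i × I^A I^B → 1/2 A, 1/4 B, 1/4 AB.
So P(type AB) = 1/4 per child.
All 2 independent: (1/4)^2 = 1/16.

1/16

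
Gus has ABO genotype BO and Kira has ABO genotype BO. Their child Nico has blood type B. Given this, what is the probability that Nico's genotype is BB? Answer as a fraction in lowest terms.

1/3

Cross BO × BO → 1/4 BB, 1/2 BO, 1/4 OO.
Type-B genotypes among offspring: BB (1/4), BO (1/2); total 3/4.
P(BB | type B) = (1/4) / (3/4) = 1/3.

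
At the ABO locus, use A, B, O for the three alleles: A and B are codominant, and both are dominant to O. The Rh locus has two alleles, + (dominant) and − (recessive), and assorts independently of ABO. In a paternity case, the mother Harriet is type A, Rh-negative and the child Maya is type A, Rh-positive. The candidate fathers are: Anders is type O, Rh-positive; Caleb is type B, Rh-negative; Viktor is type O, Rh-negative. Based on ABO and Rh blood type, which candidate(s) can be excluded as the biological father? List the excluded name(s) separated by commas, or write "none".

Caleb, Viktor

A candidate is excluded only if no genotype consistent with his phenotype could produce a type A, Rh-positive child with a type A, Rh-negative mother.
Caleb (type B, Rh-): no genotype consistent with that phenotype can produce a type-A Rh+ child with a type-A mother.
Viktor (type O, Rh-): no genotype consistent with that phenotype can produce a type-A Rh+ child with a type-A mother.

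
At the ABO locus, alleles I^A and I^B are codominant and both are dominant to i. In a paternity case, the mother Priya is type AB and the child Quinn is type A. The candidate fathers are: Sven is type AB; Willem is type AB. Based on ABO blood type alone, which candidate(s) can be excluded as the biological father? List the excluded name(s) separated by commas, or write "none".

A candidate is excluded only if no genotype consistent with his phenotype could produce a type A child with a type AB mother.
Every candidate has at least one consistent genotype combination, so none can be excluded.

none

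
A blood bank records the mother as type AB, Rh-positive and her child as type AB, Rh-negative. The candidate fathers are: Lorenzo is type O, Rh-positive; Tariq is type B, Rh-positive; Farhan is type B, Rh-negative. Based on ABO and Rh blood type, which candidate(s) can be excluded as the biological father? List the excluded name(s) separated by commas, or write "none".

Lorenzo

A candidate is excluded only if no genotype consistent with his phenotype could produce a type AB, Rh-negative child with a type AB, Rh-positive mother.
Lorenzo (type O, Rh+): no genotype consistent with that phenotype can produce a type-AB Rh- child with a type-AB mother.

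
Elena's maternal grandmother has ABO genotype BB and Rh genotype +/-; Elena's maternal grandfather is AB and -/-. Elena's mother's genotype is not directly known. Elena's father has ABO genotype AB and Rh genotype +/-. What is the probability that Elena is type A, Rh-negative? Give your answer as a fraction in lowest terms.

3/64

Elena's mother's ABO genotype from BB × AB: 1/2 AB, 1/2 BB.
Crossing each possibility with the father AB and summing P(type A): 1/2·1/4 + 1/2·0 = 1/8.
Similarly for Rh via the mother's Rh distribution: P(Rh-) = 3/8.
Independent loci: 1/8 × 3/8 = 3/64.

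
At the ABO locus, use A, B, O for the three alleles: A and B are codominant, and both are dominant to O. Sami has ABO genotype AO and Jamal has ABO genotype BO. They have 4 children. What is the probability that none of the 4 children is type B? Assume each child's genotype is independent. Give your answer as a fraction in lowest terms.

81/256

ABO cross AO × BO → 1/4 O, 1/4 A, 1/4 B, 1/4 AB.
So P(type B) = 1/4 per child.
P(not type B) = 3/4 for one child; (3/4)^4 = 81/256.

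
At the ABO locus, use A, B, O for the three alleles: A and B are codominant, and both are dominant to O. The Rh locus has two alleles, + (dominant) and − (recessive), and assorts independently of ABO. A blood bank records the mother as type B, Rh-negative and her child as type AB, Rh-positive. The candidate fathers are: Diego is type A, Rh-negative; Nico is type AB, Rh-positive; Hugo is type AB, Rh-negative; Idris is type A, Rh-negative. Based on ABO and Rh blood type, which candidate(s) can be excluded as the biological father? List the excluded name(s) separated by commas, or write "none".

Diego, Hugo, Idris

A candidate is excluded only if no genotype consistent with his phenotype could produce a type AB, Rh-positive child with a type B, Rh-negative mother.
Diego (type A, Rh-): no genotype consistent with that phenotype can produce a type-AB Rh+ child with a type-B mother.
Hugo (type AB, Rh-): no genotype consistent with that phenotype can produce a type-AB Rh+ child with a type-B mother.
Idris (type A, Rh-): no genotype consistent with that phenotype can produce a type-AB Rh+ child with a type-B mother.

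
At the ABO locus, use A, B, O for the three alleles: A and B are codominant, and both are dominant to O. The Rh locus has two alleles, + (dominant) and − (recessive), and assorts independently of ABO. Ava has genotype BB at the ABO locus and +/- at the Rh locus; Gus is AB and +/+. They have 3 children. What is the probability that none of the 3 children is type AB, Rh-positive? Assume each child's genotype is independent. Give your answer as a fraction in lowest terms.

ABO cross BB × AB → 1/2 B, 1/2 AB.
Rh cross +/- × +/+ → 1 Rh+; so P(type AB, Rh-positive) = 1/2 × 1 = 1/2 per child.
P(not type AB, Rh-positive) = 1/2 for one child; (1/2)^3 = 1/8.

1/8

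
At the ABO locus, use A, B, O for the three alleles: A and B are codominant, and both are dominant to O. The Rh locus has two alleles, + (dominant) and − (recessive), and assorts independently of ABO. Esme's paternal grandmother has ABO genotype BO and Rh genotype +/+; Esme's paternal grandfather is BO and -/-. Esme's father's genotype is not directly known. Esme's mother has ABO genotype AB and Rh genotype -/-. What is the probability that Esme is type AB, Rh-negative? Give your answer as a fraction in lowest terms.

1/8

Esme's father's ABO genotype from BO × BO: 1/4 BB, 1/2 BO, 1/4 OO.
Crossing each possibility with the mother AB and summing P(type AB): 1/4·1/2 + 1/2·1/4 + 1/4·0 = 1/4.
Similarly for Rh via the father's Rh distribution: P(Rh-) = 1/2.
Independent loci: 1/4 × 1/2 = 1/8.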